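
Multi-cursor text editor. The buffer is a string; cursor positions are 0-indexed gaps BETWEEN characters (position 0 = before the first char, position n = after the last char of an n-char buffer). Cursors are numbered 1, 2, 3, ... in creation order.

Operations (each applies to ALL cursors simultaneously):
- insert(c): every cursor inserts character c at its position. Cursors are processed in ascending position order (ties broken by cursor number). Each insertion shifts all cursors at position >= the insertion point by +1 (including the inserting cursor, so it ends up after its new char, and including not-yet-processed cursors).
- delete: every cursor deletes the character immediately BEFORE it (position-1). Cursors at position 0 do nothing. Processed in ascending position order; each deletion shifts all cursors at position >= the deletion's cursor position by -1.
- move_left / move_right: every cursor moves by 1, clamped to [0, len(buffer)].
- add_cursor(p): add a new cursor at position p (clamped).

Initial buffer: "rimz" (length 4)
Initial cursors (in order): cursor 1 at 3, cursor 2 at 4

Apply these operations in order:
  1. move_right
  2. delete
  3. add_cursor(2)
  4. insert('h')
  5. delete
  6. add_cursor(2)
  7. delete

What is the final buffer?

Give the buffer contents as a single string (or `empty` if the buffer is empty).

After op 1 (move_right): buffer="rimz" (len 4), cursors c1@4 c2@4, authorship ....
After op 2 (delete): buffer="ri" (len 2), cursors c1@2 c2@2, authorship ..
After op 3 (add_cursor(2)): buffer="ri" (len 2), cursors c1@2 c2@2 c3@2, authorship ..
After op 4 (insert('h')): buffer="rihhh" (len 5), cursors c1@5 c2@5 c3@5, authorship ..123
After op 5 (delete): buffer="ri" (len 2), cursors c1@2 c2@2 c3@2, authorship ..
After op 6 (add_cursor(2)): buffer="ri" (len 2), cursors c1@2 c2@2 c3@2 c4@2, authorship ..
After op 7 (delete): buffer="" (len 0), cursors c1@0 c2@0 c3@0 c4@0, authorship 

Answer: empty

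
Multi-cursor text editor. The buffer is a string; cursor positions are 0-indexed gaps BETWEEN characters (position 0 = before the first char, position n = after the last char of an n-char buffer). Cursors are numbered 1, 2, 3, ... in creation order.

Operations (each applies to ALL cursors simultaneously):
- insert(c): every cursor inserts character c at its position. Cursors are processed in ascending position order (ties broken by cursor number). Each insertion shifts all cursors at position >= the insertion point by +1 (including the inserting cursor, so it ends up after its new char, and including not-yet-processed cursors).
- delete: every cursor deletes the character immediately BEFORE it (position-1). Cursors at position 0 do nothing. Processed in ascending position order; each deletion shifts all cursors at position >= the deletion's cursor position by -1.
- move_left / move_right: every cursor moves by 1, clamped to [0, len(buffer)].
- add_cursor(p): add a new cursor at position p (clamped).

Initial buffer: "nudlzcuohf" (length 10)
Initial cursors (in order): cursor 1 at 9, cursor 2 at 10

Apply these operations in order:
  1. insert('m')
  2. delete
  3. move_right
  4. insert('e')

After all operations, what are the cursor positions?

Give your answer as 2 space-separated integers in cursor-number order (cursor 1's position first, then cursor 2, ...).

Answer: 12 12

Derivation:
After op 1 (insert('m')): buffer="nudlzcuohmfm" (len 12), cursors c1@10 c2@12, authorship .........1.2
After op 2 (delete): buffer="nudlzcuohf" (len 10), cursors c1@9 c2@10, authorship ..........
After op 3 (move_right): buffer="nudlzcuohf" (len 10), cursors c1@10 c2@10, authorship ..........
After op 4 (insert('e')): buffer="nudlzcuohfee" (len 12), cursors c1@12 c2@12, authorship ..........12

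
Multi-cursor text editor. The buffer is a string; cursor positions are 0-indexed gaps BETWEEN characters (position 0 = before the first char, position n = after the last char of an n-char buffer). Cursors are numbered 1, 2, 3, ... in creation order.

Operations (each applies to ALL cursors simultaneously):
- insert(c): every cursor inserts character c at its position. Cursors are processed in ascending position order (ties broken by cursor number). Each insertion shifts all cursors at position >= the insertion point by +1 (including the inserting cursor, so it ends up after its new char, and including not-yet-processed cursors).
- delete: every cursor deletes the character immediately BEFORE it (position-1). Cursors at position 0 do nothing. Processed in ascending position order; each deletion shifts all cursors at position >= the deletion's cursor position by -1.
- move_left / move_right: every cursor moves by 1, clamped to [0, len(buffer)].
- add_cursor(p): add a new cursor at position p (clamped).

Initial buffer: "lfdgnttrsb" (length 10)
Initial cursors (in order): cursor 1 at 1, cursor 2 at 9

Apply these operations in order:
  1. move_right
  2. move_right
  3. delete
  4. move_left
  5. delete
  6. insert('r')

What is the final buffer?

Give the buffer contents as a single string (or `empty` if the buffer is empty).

Answer: rfgnttrs

Derivation:
After op 1 (move_right): buffer="lfdgnttrsb" (len 10), cursors c1@2 c2@10, authorship ..........
After op 2 (move_right): buffer="lfdgnttrsb" (len 10), cursors c1@3 c2@10, authorship ..........
After op 3 (delete): buffer="lfgnttrs" (len 8), cursors c1@2 c2@8, authorship ........
After op 4 (move_left): buffer="lfgnttrs" (len 8), cursors c1@1 c2@7, authorship ........
After op 5 (delete): buffer="fgntts" (len 6), cursors c1@0 c2@5, authorship ......
After op 6 (insert('r')): buffer="rfgnttrs" (len 8), cursors c1@1 c2@7, authorship 1.....2.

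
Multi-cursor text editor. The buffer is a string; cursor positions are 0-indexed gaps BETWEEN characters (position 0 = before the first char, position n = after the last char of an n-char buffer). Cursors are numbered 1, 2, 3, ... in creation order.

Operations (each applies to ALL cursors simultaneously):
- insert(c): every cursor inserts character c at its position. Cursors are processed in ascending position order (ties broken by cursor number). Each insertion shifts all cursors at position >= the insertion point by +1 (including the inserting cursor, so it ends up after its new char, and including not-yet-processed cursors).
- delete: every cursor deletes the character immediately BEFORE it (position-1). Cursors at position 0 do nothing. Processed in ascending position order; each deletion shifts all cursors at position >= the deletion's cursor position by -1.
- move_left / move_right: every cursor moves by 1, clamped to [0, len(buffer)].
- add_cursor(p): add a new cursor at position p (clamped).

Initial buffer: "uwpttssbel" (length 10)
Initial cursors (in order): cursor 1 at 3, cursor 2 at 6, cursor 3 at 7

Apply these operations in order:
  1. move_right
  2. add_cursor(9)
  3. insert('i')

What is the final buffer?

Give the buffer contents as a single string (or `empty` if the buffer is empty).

Answer: uwptitssibieil

Derivation:
After op 1 (move_right): buffer="uwpttssbel" (len 10), cursors c1@4 c2@7 c3@8, authorship ..........
After op 2 (add_cursor(9)): buffer="uwpttssbel" (len 10), cursors c1@4 c2@7 c3@8 c4@9, authorship ..........
After op 3 (insert('i')): buffer="uwptitssibieil" (len 14), cursors c1@5 c2@9 c3@11 c4@13, authorship ....1...2.3.4.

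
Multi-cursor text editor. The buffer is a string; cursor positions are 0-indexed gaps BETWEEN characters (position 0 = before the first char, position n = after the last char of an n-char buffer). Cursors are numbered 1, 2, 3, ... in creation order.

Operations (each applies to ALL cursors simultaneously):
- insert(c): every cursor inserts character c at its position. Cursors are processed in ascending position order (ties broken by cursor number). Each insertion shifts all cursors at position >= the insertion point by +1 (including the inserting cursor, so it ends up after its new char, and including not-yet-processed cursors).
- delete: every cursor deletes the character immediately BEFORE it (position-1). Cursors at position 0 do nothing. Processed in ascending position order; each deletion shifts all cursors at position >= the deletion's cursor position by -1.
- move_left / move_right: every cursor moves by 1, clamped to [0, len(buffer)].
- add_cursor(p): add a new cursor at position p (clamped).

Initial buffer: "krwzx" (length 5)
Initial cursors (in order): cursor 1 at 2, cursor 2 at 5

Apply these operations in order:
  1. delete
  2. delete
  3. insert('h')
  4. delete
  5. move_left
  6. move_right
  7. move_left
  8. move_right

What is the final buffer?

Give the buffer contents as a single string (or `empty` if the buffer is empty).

After op 1 (delete): buffer="kwz" (len 3), cursors c1@1 c2@3, authorship ...
After op 2 (delete): buffer="w" (len 1), cursors c1@0 c2@1, authorship .
After op 3 (insert('h')): buffer="hwh" (len 3), cursors c1@1 c2@3, authorship 1.2
After op 4 (delete): buffer="w" (len 1), cursors c1@0 c2@1, authorship .
After op 5 (move_left): buffer="w" (len 1), cursors c1@0 c2@0, authorship .
After op 6 (move_right): buffer="w" (len 1), cursors c1@1 c2@1, authorship .
After op 7 (move_left): buffer="w" (len 1), cursors c1@0 c2@0, authorship .
After op 8 (move_right): buffer="w" (len 1), cursors c1@1 c2@1, authorship .

Answer: w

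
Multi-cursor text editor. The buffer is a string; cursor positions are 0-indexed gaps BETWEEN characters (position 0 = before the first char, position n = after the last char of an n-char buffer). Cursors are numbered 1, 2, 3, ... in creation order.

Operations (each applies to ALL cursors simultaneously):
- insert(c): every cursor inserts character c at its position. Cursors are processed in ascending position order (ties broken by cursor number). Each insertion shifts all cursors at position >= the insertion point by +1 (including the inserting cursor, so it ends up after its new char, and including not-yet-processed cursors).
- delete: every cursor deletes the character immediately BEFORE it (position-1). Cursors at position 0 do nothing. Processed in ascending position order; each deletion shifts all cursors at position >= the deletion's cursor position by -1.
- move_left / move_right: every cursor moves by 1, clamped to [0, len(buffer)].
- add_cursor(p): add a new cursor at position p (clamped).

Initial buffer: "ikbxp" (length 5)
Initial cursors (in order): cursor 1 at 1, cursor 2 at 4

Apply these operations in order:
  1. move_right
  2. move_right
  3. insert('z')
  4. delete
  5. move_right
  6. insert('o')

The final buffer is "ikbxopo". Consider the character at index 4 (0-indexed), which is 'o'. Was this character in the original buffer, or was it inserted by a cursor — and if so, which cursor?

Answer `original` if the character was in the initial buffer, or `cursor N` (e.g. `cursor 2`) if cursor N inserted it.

Answer: cursor 1

Derivation:
After op 1 (move_right): buffer="ikbxp" (len 5), cursors c1@2 c2@5, authorship .....
After op 2 (move_right): buffer="ikbxp" (len 5), cursors c1@3 c2@5, authorship .....
After op 3 (insert('z')): buffer="ikbzxpz" (len 7), cursors c1@4 c2@7, authorship ...1..2
After op 4 (delete): buffer="ikbxp" (len 5), cursors c1@3 c2@5, authorship .....
After op 5 (move_right): buffer="ikbxp" (len 5), cursors c1@4 c2@5, authorship .....
After op 6 (insert('o')): buffer="ikbxopo" (len 7), cursors c1@5 c2@7, authorship ....1.2
Authorship (.=original, N=cursor N): . . . . 1 . 2
Index 4: author = 1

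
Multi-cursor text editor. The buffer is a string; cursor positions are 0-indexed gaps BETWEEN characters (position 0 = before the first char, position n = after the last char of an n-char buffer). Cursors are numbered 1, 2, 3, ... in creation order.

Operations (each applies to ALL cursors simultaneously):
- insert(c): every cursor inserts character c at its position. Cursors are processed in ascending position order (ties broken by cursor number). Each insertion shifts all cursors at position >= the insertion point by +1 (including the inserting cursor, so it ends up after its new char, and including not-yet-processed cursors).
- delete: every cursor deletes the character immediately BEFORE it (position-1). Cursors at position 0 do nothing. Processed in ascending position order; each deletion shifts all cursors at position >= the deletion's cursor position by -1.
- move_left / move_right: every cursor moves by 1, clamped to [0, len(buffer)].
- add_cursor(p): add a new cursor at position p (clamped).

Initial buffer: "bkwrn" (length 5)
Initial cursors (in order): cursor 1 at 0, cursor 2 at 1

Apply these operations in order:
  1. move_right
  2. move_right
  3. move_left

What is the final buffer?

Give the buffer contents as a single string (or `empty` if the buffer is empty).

After op 1 (move_right): buffer="bkwrn" (len 5), cursors c1@1 c2@2, authorship .....
After op 2 (move_right): buffer="bkwrn" (len 5), cursors c1@2 c2@3, authorship .....
After op 3 (move_left): buffer="bkwrn" (len 5), cursors c1@1 c2@2, authorship .....

Answer: bkwrn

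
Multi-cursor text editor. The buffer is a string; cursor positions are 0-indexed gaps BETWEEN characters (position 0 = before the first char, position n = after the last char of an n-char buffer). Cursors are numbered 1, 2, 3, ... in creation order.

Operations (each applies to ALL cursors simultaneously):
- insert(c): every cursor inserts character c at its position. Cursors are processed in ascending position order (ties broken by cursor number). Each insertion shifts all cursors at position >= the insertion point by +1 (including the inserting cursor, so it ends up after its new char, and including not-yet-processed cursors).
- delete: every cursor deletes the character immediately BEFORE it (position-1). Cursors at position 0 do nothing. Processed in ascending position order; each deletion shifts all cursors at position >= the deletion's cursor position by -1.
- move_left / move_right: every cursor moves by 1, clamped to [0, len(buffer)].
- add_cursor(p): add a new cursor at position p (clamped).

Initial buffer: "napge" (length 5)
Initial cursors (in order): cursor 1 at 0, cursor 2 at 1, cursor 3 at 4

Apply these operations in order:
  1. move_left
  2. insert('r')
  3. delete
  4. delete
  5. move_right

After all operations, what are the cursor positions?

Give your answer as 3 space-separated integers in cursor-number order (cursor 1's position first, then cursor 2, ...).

Answer: 1 1 3

Derivation:
After op 1 (move_left): buffer="napge" (len 5), cursors c1@0 c2@0 c3@3, authorship .....
After op 2 (insert('r')): buffer="rrnaprge" (len 8), cursors c1@2 c2@2 c3@6, authorship 12...3..
After op 3 (delete): buffer="napge" (len 5), cursors c1@0 c2@0 c3@3, authorship .....
After op 4 (delete): buffer="nage" (len 4), cursors c1@0 c2@0 c3@2, authorship ....
After op 5 (move_right): buffer="nage" (len 4), cursors c1@1 c2@1 c3@3, authorship ....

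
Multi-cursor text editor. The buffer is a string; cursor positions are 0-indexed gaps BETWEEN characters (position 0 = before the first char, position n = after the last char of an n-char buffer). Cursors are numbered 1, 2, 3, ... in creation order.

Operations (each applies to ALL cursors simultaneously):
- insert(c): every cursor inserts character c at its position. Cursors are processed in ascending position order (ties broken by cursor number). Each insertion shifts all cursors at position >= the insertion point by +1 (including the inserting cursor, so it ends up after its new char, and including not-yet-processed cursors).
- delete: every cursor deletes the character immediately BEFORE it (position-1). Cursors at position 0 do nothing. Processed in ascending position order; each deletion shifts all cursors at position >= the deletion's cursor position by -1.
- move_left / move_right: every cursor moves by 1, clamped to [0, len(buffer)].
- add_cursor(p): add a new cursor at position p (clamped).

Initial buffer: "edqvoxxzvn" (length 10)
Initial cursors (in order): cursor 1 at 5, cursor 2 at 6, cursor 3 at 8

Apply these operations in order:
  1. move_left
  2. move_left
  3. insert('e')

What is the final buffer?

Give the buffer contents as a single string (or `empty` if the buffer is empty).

Answer: edqeveoxexzvn

Derivation:
After op 1 (move_left): buffer="edqvoxxzvn" (len 10), cursors c1@4 c2@5 c3@7, authorship ..........
After op 2 (move_left): buffer="edqvoxxzvn" (len 10), cursors c1@3 c2@4 c3@6, authorship ..........
After op 3 (insert('e')): buffer="edqeveoxexzvn" (len 13), cursors c1@4 c2@6 c3@9, authorship ...1.2..3....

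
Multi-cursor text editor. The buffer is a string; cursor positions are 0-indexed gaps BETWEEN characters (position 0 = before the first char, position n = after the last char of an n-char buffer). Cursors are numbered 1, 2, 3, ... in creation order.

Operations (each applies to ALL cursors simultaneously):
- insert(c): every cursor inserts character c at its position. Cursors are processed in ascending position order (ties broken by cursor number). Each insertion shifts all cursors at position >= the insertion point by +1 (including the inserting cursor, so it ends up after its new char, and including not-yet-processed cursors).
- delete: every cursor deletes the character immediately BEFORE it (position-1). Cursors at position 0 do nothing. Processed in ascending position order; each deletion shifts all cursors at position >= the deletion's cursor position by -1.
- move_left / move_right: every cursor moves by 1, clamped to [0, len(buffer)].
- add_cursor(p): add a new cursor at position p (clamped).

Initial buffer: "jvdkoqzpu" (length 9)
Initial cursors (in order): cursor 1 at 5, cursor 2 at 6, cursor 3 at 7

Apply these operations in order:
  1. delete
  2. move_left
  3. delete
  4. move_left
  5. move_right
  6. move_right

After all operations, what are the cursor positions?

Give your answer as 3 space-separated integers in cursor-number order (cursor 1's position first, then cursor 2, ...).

After op 1 (delete): buffer="jvdkpu" (len 6), cursors c1@4 c2@4 c3@4, authorship ......
After op 2 (move_left): buffer="jvdkpu" (len 6), cursors c1@3 c2@3 c3@3, authorship ......
After op 3 (delete): buffer="kpu" (len 3), cursors c1@0 c2@0 c3@0, authorship ...
After op 4 (move_left): buffer="kpu" (len 3), cursors c1@0 c2@0 c3@0, authorship ...
After op 5 (move_right): buffer="kpu" (len 3), cursors c1@1 c2@1 c3@1, authorship ...
After op 6 (move_right): buffer="kpu" (len 3), cursors c1@2 c2@2 c3@2, authorship ...

Answer: 2 2 2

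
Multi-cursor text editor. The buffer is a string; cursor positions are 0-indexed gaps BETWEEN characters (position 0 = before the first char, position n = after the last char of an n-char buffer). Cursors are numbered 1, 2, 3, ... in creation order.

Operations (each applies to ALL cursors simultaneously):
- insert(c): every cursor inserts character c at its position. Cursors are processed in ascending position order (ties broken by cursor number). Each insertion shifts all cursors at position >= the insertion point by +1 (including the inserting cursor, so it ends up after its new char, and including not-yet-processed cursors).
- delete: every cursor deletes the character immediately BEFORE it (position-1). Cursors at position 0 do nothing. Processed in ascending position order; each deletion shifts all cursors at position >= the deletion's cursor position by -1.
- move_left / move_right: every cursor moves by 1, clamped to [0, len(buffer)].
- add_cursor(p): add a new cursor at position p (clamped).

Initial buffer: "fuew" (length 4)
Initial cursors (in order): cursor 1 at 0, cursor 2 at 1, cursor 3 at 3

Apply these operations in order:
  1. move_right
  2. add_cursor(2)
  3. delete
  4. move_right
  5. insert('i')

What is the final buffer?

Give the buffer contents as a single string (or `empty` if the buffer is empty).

Answer: eiiii

Derivation:
After op 1 (move_right): buffer="fuew" (len 4), cursors c1@1 c2@2 c3@4, authorship ....
After op 2 (add_cursor(2)): buffer="fuew" (len 4), cursors c1@1 c2@2 c4@2 c3@4, authorship ....
After op 3 (delete): buffer="e" (len 1), cursors c1@0 c2@0 c4@0 c3@1, authorship .
After op 4 (move_right): buffer="e" (len 1), cursors c1@1 c2@1 c3@1 c4@1, authorship .
After op 5 (insert('i')): buffer="eiiii" (len 5), cursors c1@5 c2@5 c3@5 c4@5, authorship .1234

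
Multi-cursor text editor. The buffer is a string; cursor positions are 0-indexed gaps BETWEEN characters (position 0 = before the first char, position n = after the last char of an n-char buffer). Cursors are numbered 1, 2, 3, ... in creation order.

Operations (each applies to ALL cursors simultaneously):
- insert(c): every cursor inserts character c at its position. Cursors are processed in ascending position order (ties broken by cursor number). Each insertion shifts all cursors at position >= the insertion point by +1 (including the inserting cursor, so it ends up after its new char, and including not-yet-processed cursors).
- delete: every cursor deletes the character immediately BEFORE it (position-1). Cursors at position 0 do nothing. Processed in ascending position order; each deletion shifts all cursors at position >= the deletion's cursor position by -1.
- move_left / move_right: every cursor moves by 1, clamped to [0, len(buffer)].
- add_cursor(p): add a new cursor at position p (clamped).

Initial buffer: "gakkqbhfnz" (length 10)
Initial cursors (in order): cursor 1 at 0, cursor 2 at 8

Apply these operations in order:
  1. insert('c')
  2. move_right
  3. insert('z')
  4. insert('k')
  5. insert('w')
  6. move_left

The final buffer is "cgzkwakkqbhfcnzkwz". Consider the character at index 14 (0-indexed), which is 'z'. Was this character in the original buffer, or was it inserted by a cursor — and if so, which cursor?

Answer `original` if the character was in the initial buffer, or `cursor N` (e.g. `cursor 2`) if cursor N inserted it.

After op 1 (insert('c')): buffer="cgakkqbhfcnz" (len 12), cursors c1@1 c2@10, authorship 1........2..
After op 2 (move_right): buffer="cgakkqbhfcnz" (len 12), cursors c1@2 c2@11, authorship 1........2..
After op 3 (insert('z')): buffer="cgzakkqbhfcnzz" (len 14), cursors c1@3 c2@13, authorship 1.1.......2.2.
After op 4 (insert('k')): buffer="cgzkakkqbhfcnzkz" (len 16), cursors c1@4 c2@15, authorship 1.11.......2.22.
After op 5 (insert('w')): buffer="cgzkwakkqbhfcnzkwz" (len 18), cursors c1@5 c2@17, authorship 1.111.......2.222.
After op 6 (move_left): buffer="cgzkwakkqbhfcnzkwz" (len 18), cursors c1@4 c2@16, authorship 1.111.......2.222.
Authorship (.=original, N=cursor N): 1 . 1 1 1 . . . . . . . 2 . 2 2 2 .
Index 14: author = 2

Answer: cursor 2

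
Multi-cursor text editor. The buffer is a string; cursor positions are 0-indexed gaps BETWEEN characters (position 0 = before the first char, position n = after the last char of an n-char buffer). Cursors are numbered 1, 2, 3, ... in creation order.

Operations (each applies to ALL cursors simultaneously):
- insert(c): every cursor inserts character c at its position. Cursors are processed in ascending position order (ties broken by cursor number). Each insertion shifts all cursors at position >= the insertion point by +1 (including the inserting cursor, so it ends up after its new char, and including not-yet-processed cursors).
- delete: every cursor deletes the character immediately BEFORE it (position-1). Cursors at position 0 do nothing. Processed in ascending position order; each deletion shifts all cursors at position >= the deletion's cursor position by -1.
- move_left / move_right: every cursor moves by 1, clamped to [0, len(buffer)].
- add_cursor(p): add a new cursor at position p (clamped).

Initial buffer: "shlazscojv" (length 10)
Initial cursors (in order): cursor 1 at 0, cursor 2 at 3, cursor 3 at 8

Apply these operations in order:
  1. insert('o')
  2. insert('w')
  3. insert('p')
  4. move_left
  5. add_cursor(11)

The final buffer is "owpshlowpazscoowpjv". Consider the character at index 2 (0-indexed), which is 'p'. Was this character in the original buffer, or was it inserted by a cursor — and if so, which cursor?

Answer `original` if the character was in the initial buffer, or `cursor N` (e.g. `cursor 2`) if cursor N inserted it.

After op 1 (insert('o')): buffer="oshloazscoojv" (len 13), cursors c1@1 c2@5 c3@11, authorship 1...2.....3..
After op 2 (insert('w')): buffer="owshlowazscoowjv" (len 16), cursors c1@2 c2@7 c3@14, authorship 11...22.....33..
After op 3 (insert('p')): buffer="owpshlowpazscoowpjv" (len 19), cursors c1@3 c2@9 c3@17, authorship 111...222.....333..
After op 4 (move_left): buffer="owpshlowpazscoowpjv" (len 19), cursors c1@2 c2@8 c3@16, authorship 111...222.....333..
After op 5 (add_cursor(11)): buffer="owpshlowpazscoowpjv" (len 19), cursors c1@2 c2@8 c4@11 c3@16, authorship 111...222.....333..
Authorship (.=original, N=cursor N): 1 1 1 . . . 2 2 2 . . . . . 3 3 3 . .
Index 2: author = 1

Answer: cursor 1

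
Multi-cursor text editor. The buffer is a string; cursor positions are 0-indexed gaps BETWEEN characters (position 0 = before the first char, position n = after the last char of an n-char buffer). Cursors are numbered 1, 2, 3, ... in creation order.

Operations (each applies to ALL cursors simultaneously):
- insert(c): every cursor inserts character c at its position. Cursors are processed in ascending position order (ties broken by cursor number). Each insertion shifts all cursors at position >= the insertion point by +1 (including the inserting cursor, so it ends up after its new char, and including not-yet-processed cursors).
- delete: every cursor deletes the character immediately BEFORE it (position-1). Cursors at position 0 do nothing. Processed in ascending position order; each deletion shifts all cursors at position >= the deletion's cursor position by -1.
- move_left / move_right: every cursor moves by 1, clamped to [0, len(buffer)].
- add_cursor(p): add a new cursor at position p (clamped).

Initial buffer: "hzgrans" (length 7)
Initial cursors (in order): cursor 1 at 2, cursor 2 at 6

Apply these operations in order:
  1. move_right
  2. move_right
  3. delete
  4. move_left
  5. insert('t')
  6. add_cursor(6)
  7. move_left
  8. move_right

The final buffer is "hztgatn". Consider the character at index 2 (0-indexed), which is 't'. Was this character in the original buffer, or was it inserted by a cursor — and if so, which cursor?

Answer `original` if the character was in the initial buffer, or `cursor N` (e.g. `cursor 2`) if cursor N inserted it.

After op 1 (move_right): buffer="hzgrans" (len 7), cursors c1@3 c2@7, authorship .......
After op 2 (move_right): buffer="hzgrans" (len 7), cursors c1@4 c2@7, authorship .......
After op 3 (delete): buffer="hzgan" (len 5), cursors c1@3 c2@5, authorship .....
After op 4 (move_left): buffer="hzgan" (len 5), cursors c1@2 c2@4, authorship .....
After op 5 (insert('t')): buffer="hztgatn" (len 7), cursors c1@3 c2@6, authorship ..1..2.
After op 6 (add_cursor(6)): buffer="hztgatn" (len 7), cursors c1@3 c2@6 c3@6, authorship ..1..2.
After op 7 (move_left): buffer="hztgatn" (len 7), cursors c1@2 c2@5 c3@5, authorship ..1..2.
After op 8 (move_right): buffer="hztgatn" (len 7), cursors c1@3 c2@6 c3@6, authorship ..1..2.
Authorship (.=original, N=cursor N): . . 1 . . 2 .
Index 2: author = 1

Answer: cursor 1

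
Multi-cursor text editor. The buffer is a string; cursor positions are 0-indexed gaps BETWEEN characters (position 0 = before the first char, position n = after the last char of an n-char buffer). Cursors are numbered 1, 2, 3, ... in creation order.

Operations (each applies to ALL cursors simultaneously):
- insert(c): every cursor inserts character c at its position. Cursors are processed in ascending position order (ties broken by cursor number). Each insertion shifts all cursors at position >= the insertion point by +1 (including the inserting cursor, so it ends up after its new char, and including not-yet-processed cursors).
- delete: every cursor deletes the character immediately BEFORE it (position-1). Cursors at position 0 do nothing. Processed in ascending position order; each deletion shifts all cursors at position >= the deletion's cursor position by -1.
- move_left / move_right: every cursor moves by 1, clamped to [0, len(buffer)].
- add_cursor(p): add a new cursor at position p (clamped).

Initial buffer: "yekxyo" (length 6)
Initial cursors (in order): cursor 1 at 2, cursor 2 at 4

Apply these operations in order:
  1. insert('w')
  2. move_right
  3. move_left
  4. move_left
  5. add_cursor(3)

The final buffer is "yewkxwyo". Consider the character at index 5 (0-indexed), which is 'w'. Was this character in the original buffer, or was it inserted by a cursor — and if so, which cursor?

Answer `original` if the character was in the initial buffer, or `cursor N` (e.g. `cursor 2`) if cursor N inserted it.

After op 1 (insert('w')): buffer="yewkxwyo" (len 8), cursors c1@3 c2@6, authorship ..1..2..
After op 2 (move_right): buffer="yewkxwyo" (len 8), cursors c1@4 c2@7, authorship ..1..2..
After op 3 (move_left): buffer="yewkxwyo" (len 8), cursors c1@3 c2@6, authorship ..1..2..
After op 4 (move_left): buffer="yewkxwyo" (len 8), cursors c1@2 c2@5, authorship ..1..2..
After op 5 (add_cursor(3)): buffer="yewkxwyo" (len 8), cursors c1@2 c3@3 c2@5, authorship ..1..2..
Authorship (.=original, N=cursor N): . . 1 . . 2 . .
Index 5: author = 2

Answer: cursor 2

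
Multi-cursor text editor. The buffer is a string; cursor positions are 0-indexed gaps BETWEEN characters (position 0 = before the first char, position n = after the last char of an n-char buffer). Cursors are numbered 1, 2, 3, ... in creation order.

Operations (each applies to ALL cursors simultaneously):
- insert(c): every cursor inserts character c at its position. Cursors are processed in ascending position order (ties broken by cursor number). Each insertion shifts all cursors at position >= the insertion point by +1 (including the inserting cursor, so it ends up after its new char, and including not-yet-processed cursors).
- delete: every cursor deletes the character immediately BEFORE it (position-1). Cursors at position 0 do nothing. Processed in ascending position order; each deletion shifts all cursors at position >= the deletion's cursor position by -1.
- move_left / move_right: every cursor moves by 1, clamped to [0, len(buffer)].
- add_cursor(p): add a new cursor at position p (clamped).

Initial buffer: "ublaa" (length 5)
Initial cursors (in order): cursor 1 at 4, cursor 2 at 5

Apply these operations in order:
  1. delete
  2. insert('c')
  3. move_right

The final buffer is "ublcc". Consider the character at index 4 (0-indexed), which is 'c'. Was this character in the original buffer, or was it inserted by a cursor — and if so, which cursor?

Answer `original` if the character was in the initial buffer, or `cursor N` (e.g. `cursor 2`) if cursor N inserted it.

After op 1 (delete): buffer="ubl" (len 3), cursors c1@3 c2@3, authorship ...
After op 2 (insert('c')): buffer="ublcc" (len 5), cursors c1@5 c2@5, authorship ...12
After op 3 (move_right): buffer="ublcc" (len 5), cursors c1@5 c2@5, authorship ...12
Authorship (.=original, N=cursor N): . . . 1 2
Index 4: author = 2

Answer: cursor 2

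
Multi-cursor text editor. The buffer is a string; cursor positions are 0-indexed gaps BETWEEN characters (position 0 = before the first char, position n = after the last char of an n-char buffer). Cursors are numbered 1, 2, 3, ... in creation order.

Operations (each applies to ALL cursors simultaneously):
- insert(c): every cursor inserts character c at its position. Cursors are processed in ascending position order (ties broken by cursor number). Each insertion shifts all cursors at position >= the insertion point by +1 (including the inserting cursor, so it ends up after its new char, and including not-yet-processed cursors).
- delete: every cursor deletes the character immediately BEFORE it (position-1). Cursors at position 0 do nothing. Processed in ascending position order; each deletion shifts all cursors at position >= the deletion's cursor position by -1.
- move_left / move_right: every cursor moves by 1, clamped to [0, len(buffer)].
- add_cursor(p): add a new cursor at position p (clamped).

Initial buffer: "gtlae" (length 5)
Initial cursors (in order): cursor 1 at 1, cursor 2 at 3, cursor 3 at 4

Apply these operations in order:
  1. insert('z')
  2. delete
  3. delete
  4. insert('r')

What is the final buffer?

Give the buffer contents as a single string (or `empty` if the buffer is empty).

After op 1 (insert('z')): buffer="gztlzaze" (len 8), cursors c1@2 c2@5 c3@7, authorship .1..2.3.
After op 2 (delete): buffer="gtlae" (len 5), cursors c1@1 c2@3 c3@4, authorship .....
After op 3 (delete): buffer="te" (len 2), cursors c1@0 c2@1 c3@1, authorship ..
After op 4 (insert('r')): buffer="rtrre" (len 5), cursors c1@1 c2@4 c3@4, authorship 1.23.

Answer: rtrre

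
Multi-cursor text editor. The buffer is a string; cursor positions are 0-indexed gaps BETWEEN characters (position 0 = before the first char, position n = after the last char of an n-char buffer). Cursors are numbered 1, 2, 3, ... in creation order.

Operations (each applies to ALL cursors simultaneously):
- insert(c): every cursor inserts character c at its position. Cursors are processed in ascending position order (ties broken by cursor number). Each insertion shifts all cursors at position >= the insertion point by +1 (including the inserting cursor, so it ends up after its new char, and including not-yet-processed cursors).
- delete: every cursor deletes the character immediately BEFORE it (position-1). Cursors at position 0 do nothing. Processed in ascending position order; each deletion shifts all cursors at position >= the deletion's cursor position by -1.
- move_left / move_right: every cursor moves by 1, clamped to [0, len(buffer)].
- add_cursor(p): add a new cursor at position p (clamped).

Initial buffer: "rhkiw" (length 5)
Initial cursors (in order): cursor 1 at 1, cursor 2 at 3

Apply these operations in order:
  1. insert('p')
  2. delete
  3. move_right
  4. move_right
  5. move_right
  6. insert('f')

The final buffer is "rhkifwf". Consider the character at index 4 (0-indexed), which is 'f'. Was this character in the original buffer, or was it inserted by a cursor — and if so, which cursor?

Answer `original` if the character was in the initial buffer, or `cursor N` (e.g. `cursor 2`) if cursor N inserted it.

Answer: cursor 1

Derivation:
After op 1 (insert('p')): buffer="rphkpiw" (len 7), cursors c1@2 c2@5, authorship .1..2..
After op 2 (delete): buffer="rhkiw" (len 5), cursors c1@1 c2@3, authorship .....
After op 3 (move_right): buffer="rhkiw" (len 5), cursors c1@2 c2@4, authorship .....
After op 4 (move_right): buffer="rhkiw" (len 5), cursors c1@3 c2@5, authorship .....
After op 5 (move_right): buffer="rhkiw" (len 5), cursors c1@4 c2@5, authorship .....
After op 6 (insert('f')): buffer="rhkifwf" (len 7), cursors c1@5 c2@7, authorship ....1.2
Authorship (.=original, N=cursor N): . . . . 1 . 2
Index 4: author = 1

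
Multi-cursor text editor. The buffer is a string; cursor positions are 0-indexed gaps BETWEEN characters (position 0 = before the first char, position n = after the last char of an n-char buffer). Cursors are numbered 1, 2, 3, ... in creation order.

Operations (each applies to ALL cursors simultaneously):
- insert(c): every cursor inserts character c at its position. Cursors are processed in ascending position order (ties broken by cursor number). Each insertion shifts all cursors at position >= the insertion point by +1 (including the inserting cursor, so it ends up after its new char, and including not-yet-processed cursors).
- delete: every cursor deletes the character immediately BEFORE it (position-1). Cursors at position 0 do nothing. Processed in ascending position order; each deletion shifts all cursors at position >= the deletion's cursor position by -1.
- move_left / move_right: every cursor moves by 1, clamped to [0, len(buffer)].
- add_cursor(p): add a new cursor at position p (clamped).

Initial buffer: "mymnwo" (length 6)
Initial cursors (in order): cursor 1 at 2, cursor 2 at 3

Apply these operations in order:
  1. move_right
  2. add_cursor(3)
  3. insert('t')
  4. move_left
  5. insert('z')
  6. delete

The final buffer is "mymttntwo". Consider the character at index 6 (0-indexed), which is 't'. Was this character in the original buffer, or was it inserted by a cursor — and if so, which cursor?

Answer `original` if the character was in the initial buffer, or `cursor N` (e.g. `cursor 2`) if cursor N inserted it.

Answer: cursor 2

Derivation:
After op 1 (move_right): buffer="mymnwo" (len 6), cursors c1@3 c2@4, authorship ......
After op 2 (add_cursor(3)): buffer="mymnwo" (len 6), cursors c1@3 c3@3 c2@4, authorship ......
After op 3 (insert('t')): buffer="mymttntwo" (len 9), cursors c1@5 c3@5 c2@7, authorship ...13.2..
After op 4 (move_left): buffer="mymttntwo" (len 9), cursors c1@4 c3@4 c2@6, authorship ...13.2..
After op 5 (insert('z')): buffer="mymtzztnztwo" (len 12), cursors c1@6 c3@6 c2@9, authorship ...1133.22..
After op 6 (delete): buffer="mymttntwo" (len 9), cursors c1@4 c3@4 c2@6, authorship ...13.2..
Authorship (.=original, N=cursor N): . . . 1 3 . 2 . .
Index 6: author = 2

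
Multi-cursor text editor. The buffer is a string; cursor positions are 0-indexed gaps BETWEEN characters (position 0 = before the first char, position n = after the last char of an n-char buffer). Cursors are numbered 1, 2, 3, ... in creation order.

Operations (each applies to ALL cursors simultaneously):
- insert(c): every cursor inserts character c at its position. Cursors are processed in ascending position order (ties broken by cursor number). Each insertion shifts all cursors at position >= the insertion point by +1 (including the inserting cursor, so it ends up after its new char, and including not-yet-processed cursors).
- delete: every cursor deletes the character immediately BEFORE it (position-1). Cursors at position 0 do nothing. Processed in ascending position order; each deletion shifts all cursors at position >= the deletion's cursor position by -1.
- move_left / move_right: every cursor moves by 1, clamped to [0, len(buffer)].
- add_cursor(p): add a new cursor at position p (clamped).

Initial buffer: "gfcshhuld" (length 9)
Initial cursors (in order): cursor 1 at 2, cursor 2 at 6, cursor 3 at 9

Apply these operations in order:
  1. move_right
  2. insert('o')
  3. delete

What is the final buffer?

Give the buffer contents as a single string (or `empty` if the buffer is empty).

After op 1 (move_right): buffer="gfcshhuld" (len 9), cursors c1@3 c2@7 c3@9, authorship .........
After op 2 (insert('o')): buffer="gfcoshhuoldo" (len 12), cursors c1@4 c2@9 c3@12, authorship ...1....2..3
After op 3 (delete): buffer="gfcshhuld" (len 9), cursors c1@3 c2@7 c3@9, authorship .........

Answer: gfcshhuld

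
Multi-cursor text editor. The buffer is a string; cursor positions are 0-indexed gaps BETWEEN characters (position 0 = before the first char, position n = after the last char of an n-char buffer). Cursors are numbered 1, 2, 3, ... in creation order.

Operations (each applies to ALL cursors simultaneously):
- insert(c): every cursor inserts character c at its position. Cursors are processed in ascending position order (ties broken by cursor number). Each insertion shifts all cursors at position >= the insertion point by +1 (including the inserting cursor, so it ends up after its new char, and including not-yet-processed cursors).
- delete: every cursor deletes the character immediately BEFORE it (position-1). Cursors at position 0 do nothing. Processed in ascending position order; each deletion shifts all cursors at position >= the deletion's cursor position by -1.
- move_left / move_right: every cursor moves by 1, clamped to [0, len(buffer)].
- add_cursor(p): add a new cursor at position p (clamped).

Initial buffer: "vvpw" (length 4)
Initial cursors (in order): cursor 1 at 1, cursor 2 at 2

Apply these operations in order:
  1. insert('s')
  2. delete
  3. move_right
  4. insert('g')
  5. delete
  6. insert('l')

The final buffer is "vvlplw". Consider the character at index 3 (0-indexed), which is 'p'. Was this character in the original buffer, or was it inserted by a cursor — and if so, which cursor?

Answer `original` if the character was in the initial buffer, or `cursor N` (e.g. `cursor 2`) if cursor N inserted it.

After op 1 (insert('s')): buffer="vsvspw" (len 6), cursors c1@2 c2@4, authorship .1.2..
After op 2 (delete): buffer="vvpw" (len 4), cursors c1@1 c2@2, authorship ....
After op 3 (move_right): buffer="vvpw" (len 4), cursors c1@2 c2@3, authorship ....
After op 4 (insert('g')): buffer="vvgpgw" (len 6), cursors c1@3 c2@5, authorship ..1.2.
After op 5 (delete): buffer="vvpw" (len 4), cursors c1@2 c2@3, authorship ....
After op 6 (insert('l')): buffer="vvlplw" (len 6), cursors c1@3 c2@5, authorship ..1.2.
Authorship (.=original, N=cursor N): . . 1 . 2 .
Index 3: author = original

Answer: original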